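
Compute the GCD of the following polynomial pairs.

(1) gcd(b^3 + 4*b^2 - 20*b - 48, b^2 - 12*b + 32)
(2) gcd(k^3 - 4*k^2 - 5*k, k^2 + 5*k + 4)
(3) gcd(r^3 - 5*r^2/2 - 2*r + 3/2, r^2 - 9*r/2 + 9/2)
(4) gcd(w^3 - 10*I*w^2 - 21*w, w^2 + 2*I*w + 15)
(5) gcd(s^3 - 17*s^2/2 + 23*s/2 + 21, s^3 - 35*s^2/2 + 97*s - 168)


(1) = b - 4
(2) = gcd(k*(k - 5)*(k + 1), (k + 1)*(k + 4)) = k + 1
(3) = gcd((r - 3)*(r - 1/2)*(r + 1), (r - 3)*(r - 3/2)) = r - 3
(4) = gcd(w*(w - 7*I)*(w - 3*I), (w - 3*I)*(w + 5*I)) = w - 3*I
(5) = s^2 - 19*s/2 + 21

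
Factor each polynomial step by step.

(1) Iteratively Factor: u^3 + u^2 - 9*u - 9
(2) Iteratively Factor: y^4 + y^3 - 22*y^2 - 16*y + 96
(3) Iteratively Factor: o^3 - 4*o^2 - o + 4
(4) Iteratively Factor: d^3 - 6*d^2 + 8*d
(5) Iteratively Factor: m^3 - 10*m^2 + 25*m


(1) = (u - 3)*(u^2 + 4*u + 3) = (u - 3)*(u + 1)*(u + 3)
(2) = (y + 4)*(y^3 - 3*y^2 - 10*y + 24) = (y - 4)*(y + 4)*(y^2 + y - 6) = (y - 4)*(y - 2)*(y + 4)*(y + 3)
(3) = (o - 1)*(o^2 - 3*o - 4) = (o - 4)*(o - 1)*(o + 1)
(4) = (d)*(d^2 - 6*d + 8) = d*(d - 4)*(d - 2)
(5) = (m)*(m^2 - 10*m + 25) = m*(m - 5)*(m - 5)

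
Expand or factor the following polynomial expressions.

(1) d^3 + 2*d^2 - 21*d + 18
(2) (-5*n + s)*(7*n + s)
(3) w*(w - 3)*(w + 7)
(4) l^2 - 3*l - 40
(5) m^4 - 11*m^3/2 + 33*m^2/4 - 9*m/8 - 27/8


(1) = (d - 3)*(d - 1)*(d + 6)
(2) = -35*n^2 + 2*n*s + s^2
(3) = w^3 + 4*w^2 - 21*w
(4) = (l - 8)*(l + 5)
(5) = (m - 3)*(m - 3/2)^2*(m + 1/2)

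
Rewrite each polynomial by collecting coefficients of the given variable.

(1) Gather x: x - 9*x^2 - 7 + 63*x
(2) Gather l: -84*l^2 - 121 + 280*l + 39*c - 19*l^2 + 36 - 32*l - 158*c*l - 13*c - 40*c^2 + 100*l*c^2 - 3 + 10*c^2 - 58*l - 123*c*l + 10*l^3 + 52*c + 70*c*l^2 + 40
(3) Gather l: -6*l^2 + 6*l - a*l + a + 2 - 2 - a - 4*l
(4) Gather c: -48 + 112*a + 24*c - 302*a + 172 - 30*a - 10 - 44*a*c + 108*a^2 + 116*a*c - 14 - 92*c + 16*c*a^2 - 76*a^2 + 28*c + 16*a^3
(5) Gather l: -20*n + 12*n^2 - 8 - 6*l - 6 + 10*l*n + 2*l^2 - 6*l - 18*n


(1) = -9*x^2 + 64*x - 7
(2) = -30*c^2 + 78*c + 10*l^3 + l^2*(70*c - 103) + l*(100*c^2 - 281*c + 190) - 48
(3) = -6*l^2 + l*(2 - a)
(4) = 16*a^3 + 32*a^2 - 220*a + c*(16*a^2 + 72*a - 40) + 100
(5) = 2*l^2 + l*(10*n - 12) + 12*n^2 - 38*n - 14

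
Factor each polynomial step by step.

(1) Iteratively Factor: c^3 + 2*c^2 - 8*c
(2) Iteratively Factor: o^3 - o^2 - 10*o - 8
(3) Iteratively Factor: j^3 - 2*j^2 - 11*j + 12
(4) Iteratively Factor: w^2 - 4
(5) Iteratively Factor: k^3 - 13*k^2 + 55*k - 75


(1) = (c)*(c^2 + 2*c - 8) = c*(c + 4)*(c - 2)
(2) = (o - 4)*(o^2 + 3*o + 2) = (o - 4)*(o + 1)*(o + 2)
(3) = (j - 1)*(j^2 - j - 12) = (j - 4)*(j - 1)*(j + 3)
(4) = (w - 2)*(w + 2)
(5) = (k - 5)*(k^2 - 8*k + 15) = (k - 5)*(k - 3)*(k - 5)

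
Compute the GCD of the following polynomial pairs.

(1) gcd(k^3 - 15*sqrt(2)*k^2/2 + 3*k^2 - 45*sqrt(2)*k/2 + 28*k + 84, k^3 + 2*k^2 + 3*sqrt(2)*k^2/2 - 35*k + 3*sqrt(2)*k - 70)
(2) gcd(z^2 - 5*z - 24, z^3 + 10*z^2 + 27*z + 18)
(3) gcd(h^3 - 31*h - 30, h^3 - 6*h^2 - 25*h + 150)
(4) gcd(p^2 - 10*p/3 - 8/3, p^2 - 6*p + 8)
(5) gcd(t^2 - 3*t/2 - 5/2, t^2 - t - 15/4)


(1) = gcd((k + 3)*(k - 4*sqrt(2))*(k - 7*sqrt(2)/2), (k + 2)*(k - 7*sqrt(2)/2)*(k + 5*sqrt(2))) = k - 7*sqrt(2)/2
(2) = gcd((z - 8)*(z + 3), (z + 1)*(z + 3)*(z + 6)) = z + 3
(3) = gcd((h - 6)*(h + 1)*(h + 5), (h - 6)*(h - 5)*(h + 5)) = h^2 - h - 30
(4) = gcd((p - 4)*(p + 2/3), (p - 4)*(p - 2)) = p - 4
(5) = t - 5/2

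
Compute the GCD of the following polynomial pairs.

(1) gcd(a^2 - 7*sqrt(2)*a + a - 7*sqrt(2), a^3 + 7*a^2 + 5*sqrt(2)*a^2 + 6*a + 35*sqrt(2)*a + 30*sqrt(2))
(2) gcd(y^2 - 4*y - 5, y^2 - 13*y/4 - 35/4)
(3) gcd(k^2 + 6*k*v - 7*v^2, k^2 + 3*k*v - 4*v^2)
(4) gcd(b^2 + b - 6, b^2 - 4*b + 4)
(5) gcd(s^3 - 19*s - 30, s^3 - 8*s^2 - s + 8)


(1) = gcd((a + 1)*(a - 7*sqrt(2)), (a + 1)*(a + 6)*(a + 5*sqrt(2))) = a + 1
(2) = y - 5
(3) = -k + v
(4) = b - 2
(5) = gcd((s - 5)*(s + 2)*(s + 3), (s - 8)*(s - 1)*(s + 1)) = 1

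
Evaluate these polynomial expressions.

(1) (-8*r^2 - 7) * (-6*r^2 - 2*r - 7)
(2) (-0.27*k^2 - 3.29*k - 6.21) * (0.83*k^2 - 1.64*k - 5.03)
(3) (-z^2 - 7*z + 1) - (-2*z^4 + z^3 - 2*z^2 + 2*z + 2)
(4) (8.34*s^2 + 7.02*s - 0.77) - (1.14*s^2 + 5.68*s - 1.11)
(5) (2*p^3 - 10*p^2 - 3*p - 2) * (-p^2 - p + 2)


(1) = 48*r^4 + 16*r^3 + 98*r^2 + 14*r + 49
(2) = -0.2241*k^4 - 2.2879*k^3 + 1.5994*k^2 + 26.7331*k + 31.2363
(3) = 2*z^4 - z^3 + z^2 - 9*z - 1
(4) = 7.2*s^2 + 1.34*s + 0.34
(5) = -2*p^5 + 8*p^4 + 17*p^3 - 15*p^2 - 4*p - 4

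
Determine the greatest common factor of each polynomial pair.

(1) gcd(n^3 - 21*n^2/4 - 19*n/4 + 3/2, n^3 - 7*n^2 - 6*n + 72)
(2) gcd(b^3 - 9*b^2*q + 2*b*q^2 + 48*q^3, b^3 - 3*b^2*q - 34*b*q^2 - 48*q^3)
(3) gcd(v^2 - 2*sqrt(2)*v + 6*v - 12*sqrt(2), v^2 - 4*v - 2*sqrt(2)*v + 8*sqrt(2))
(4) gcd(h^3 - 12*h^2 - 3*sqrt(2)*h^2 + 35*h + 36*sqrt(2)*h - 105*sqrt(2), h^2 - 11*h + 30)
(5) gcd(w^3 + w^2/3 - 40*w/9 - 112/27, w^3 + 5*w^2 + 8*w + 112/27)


(1) = n - 6
(2) = -b^2 + 6*b*q + 16*q^2
(3) = v - 2*sqrt(2)
(4) = gcd((h - 7)*(h - 5)*(h - 3*sqrt(2)), (h - 6)*(h - 5)) = h - 5
(5) = w^2 + 8*w/3 + 16/9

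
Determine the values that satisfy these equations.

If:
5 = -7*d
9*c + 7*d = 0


Then:
c = 5/9
d = -5/7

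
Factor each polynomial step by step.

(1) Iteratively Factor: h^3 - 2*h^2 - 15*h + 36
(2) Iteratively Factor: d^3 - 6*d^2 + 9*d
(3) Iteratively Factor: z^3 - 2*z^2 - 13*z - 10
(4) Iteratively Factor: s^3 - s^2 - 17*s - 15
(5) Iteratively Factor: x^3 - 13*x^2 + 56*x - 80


(1) = (h + 4)*(h^2 - 6*h + 9) = (h - 3)*(h + 4)*(h - 3)
(2) = (d - 3)*(d^2 - 3*d) = d*(d - 3)*(d - 3)
(3) = (z - 5)*(z^2 + 3*z + 2) = (z - 5)*(z + 1)*(z + 2)
(4) = (s - 5)*(s^2 + 4*s + 3) = (s - 5)*(s + 3)*(s + 1)
(5) = (x - 4)*(x^2 - 9*x + 20) = (x - 4)^2*(x - 5)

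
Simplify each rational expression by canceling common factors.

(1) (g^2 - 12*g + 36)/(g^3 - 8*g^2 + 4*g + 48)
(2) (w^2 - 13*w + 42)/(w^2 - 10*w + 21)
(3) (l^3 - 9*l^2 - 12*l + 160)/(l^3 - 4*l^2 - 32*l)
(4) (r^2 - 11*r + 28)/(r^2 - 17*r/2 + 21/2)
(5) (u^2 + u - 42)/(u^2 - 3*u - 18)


(1) = (g - 6)/(g^2 - 2*g - 8)
(2) = (w - 6)/(w - 3)
(3) = (l - 5)/l
(4) = (2*r - 8)/(2*r - 3)
(5) = (u + 7)/(u + 3)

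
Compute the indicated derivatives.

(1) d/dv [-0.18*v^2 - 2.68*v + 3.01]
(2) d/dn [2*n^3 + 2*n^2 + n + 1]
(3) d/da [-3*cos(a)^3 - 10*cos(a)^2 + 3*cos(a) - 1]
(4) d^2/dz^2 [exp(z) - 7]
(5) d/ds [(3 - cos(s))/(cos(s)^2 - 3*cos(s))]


(1) = -0.36*v - 2.68
(2) = 6*n^2 + 4*n + 1
(3) = (9*cos(a)^2 + 20*cos(a) - 3)*sin(a)
(4) = exp(z)
(5) = -sin(s)/cos(s)^2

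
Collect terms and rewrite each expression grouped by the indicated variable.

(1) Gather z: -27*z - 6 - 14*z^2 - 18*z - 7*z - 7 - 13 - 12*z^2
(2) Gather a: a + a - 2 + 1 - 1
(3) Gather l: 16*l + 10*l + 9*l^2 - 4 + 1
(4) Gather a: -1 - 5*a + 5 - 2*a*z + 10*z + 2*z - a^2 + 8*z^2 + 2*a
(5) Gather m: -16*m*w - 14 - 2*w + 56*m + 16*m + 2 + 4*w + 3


(1) = -26*z^2 - 52*z - 26
(2) = 2*a - 2
(3) = 9*l^2 + 26*l - 3
(4) = -a^2 + a*(-2*z - 3) + 8*z^2 + 12*z + 4
(5) = m*(72 - 16*w) + 2*w - 9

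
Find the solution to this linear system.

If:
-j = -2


Then:
j = 2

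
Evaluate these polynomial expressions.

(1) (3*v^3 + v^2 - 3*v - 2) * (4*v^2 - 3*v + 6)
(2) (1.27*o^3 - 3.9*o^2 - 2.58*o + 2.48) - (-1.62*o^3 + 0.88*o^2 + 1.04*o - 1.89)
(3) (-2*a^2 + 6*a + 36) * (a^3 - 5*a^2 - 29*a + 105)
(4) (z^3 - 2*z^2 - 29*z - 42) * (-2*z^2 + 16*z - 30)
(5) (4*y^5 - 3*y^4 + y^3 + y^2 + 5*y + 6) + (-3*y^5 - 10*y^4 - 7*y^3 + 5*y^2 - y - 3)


(1) = 12*v^5 - 5*v^4 + 3*v^3 + 7*v^2 - 12*v - 12
(2) = 2.89*o^3 - 4.78*o^2 - 3.62*o + 4.37
(3) = -2*a^5 + 16*a^4 + 64*a^3 - 564*a^2 - 414*a + 3780
(4) = -2*z^5 + 20*z^4 - 4*z^3 - 320*z^2 + 198*z + 1260
(5) = y^5 - 13*y^4 - 6*y^3 + 6*y^2 + 4*y + 3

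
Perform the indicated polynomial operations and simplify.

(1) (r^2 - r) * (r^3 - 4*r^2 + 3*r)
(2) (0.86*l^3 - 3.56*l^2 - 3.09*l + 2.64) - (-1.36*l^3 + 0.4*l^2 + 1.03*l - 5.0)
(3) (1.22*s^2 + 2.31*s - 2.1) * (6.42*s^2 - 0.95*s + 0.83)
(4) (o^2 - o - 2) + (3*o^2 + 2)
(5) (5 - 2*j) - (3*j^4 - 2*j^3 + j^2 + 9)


(1) = r^5 - 5*r^4 + 7*r^3 - 3*r^2
(2) = 2.22*l^3 - 3.96*l^2 - 4.12*l + 7.64
(3) = 7.8324*s^4 + 13.6712*s^3 - 14.6639*s^2 + 3.9123*s - 1.743
(4) = 4*o^2 - o
(5) = -3*j^4 + 2*j^3 - j^2 - 2*j - 4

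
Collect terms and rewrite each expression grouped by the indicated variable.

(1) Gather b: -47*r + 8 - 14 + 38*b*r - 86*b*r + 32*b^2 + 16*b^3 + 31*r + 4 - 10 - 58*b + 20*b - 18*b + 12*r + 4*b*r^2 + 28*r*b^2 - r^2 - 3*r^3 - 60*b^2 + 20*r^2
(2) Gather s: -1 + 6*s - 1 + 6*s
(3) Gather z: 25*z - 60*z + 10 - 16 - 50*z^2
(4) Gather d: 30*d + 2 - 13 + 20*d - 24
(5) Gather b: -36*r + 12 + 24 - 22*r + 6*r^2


(1) = 16*b^3 + b^2*(28*r - 28) + b*(4*r^2 - 48*r - 56) - 3*r^3 + 19*r^2 - 4*r - 12
(2) = 12*s - 2
(3) = -50*z^2 - 35*z - 6
(4) = 50*d - 35
(5) = 6*r^2 - 58*r + 36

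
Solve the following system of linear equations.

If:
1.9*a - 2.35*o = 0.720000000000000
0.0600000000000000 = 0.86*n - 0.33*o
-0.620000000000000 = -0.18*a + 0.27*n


Then:
a = 6.31
n = 1.91
o = 4.79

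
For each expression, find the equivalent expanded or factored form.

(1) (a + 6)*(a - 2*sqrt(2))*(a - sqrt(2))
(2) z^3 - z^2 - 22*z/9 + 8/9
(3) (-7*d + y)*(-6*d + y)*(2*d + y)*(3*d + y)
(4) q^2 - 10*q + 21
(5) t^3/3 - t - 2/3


(1) = a^3 - 3*sqrt(2)*a^2 + 6*a^2 - 18*sqrt(2)*a + 4*a + 24
(2) = (z - 2)*(z - 1/3)*(z + 4/3)
(3) = 252*d^4 + 132*d^3*y - 17*d^2*y^2 - 8*d*y^3 + y^4
(4) = (q - 7)*(q - 3)
(5) = (t/3 + 1/3)*(t - 2)*(t + 1)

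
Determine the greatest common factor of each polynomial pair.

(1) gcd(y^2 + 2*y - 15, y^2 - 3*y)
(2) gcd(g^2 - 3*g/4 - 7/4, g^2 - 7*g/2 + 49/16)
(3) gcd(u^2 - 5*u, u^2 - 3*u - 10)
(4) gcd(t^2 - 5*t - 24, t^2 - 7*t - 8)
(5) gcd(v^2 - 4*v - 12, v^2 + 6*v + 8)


(1) = gcd((y - 3)*(y + 5), y*(y - 3)) = y - 3
(2) = g - 7/4
(3) = gcd(u*(u - 5), (u - 5)*(u + 2)) = u - 5
(4) = gcd((t - 8)*(t + 3), (t - 8)*(t + 1)) = t - 8
(5) = v + 2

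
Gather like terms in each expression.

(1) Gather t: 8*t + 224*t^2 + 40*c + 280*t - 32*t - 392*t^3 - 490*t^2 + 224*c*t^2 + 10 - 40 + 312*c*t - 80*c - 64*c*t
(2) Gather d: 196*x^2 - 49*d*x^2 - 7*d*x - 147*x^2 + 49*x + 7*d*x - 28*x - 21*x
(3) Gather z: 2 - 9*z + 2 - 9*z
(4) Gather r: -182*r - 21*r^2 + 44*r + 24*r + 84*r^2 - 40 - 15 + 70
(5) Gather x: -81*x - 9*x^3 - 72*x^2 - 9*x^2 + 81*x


(1) = -40*c - 392*t^3 + t^2*(224*c - 266) + t*(248*c + 256) - 30
(2) = -49*d*x^2 + 49*x^2
(3) = 4 - 18*z
(4) = 63*r^2 - 114*r + 15
(5) = -9*x^3 - 81*x^2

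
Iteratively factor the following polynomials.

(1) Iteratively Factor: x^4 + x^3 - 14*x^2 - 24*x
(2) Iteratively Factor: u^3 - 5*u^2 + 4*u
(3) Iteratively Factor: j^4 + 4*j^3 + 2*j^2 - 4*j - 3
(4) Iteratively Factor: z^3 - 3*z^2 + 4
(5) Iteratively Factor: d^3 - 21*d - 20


(1) = (x)*(x^3 + x^2 - 14*x - 24) = x*(x + 2)*(x^2 - x - 12) = x*(x + 2)*(x + 3)*(x - 4)
(2) = (u)*(u^2 - 5*u + 4) = u*(u - 4)*(u - 1)
(3) = (j + 1)*(j^3 + 3*j^2 - j - 3) = (j + 1)^2*(j^2 + 2*j - 3) = (j + 1)^2*(j + 3)*(j - 1)
(4) = (z - 2)*(z^2 - z - 2) = (z - 2)*(z + 1)*(z - 2)
(5) = (d + 1)*(d^2 - d - 20) = (d + 1)*(d + 4)*(d - 5)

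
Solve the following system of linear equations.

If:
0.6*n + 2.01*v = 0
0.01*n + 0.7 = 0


Then:
n = -70.00
v = 20.90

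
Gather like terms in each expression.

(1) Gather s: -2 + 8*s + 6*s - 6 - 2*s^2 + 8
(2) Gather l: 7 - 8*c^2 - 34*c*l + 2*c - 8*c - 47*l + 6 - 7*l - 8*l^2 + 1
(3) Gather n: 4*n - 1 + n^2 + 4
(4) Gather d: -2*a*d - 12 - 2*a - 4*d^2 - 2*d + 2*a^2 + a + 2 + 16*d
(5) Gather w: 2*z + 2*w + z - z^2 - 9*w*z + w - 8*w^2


(1) = -2*s^2 + 14*s
(2) = -8*c^2 - 6*c - 8*l^2 + l*(-34*c - 54) + 14
(3) = n^2 + 4*n + 3
(4) = 2*a^2 - a - 4*d^2 + d*(14 - 2*a) - 10
(5) = -8*w^2 + w*(3 - 9*z) - z^2 + 3*z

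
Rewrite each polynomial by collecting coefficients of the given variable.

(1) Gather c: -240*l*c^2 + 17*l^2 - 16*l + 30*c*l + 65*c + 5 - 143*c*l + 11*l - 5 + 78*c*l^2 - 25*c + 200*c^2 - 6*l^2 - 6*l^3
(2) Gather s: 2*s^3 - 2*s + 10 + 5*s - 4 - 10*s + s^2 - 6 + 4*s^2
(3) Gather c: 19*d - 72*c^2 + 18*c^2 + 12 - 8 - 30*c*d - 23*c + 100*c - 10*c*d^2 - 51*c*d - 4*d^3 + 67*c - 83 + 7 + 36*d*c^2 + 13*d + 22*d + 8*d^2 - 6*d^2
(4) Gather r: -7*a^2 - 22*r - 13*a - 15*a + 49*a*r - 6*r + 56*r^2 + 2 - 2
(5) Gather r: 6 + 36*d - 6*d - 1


(1) = c^2*(200 - 240*l) + c*(78*l^2 - 113*l + 40) - 6*l^3 + 11*l^2 - 5*l
(2) = 2*s^3 + 5*s^2 - 7*s
(3) = c^2*(36*d - 54) + c*(-10*d^2 - 81*d + 144) - 4*d^3 + 2*d^2 + 54*d - 72
(4) = -7*a^2 - 28*a + 56*r^2 + r*(49*a - 28)
(5) = 30*d + 5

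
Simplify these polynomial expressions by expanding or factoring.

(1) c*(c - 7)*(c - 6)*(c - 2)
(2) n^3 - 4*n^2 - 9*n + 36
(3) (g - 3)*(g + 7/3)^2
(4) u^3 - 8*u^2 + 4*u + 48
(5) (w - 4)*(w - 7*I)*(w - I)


(1) = c^4 - 15*c^3 + 68*c^2 - 84*c
(2) = (n - 4)*(n - 3)*(n + 3)
(3) = g^3 + 5*g^2/3 - 77*g/9 - 49/3
(4) = (u - 6)*(u - 4)*(u + 2)
(5) = w^3 - 4*w^2 - 8*I*w^2 - 7*w + 32*I*w + 28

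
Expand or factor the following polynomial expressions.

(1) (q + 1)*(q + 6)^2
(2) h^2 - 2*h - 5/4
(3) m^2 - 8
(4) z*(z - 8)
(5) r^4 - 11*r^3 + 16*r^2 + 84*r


(1) = q^3 + 13*q^2 + 48*q + 36
(2) = (h - 5/2)*(h + 1/2)
(3) = (m - 2*sqrt(2))*(m + 2*sqrt(2))
(4) = z^2 - 8*z
(5) = r*(r - 7)*(r - 6)*(r + 2)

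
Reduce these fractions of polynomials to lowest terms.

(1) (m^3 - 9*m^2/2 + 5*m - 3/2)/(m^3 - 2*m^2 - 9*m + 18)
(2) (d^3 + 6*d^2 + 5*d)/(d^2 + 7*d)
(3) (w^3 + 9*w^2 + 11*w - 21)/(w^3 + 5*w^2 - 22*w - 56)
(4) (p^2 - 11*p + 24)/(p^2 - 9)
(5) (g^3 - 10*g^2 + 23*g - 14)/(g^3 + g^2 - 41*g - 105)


(1) = (2*m^2 - 3*m + 1)/(2*m^2 + 2*m - 12)
(2) = (d^2 + 6*d + 5)/(d + 7)
(3) = (w^2 + 2*w - 3)/(w^2 - 2*w - 8)
(4) = (p - 8)/(p + 3)
(5) = (g^2 - 3*g + 2)/(g^2 + 8*g + 15)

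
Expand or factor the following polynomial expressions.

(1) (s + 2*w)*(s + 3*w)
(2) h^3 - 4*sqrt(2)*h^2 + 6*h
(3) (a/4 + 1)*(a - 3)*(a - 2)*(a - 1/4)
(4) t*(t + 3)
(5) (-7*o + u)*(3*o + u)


(1) = s^2 + 5*s*w + 6*w^2
(2) = h*(h - 3*sqrt(2))*(h - sqrt(2))
(3) = a^4/4 - 5*a^3/16 - 55*a^2/16 + 55*a/8 - 3/2
(4) = t^2 + 3*t
(5) = -21*o^2 - 4*o*u + u^2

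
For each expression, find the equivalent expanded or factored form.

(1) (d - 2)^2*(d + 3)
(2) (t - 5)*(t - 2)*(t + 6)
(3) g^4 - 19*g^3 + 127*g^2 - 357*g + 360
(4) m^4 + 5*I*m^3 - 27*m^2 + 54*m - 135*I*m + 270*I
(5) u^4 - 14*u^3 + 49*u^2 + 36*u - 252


(1) = d^3 - d^2 - 8*d + 12
(2) = t^3 - t^2 - 32*t + 60
(3) = (g - 8)*(g - 5)*(g - 3)^2
(4) = (m - 3)^2*(m + 6)*(m + 5*I)
(5) = (u - 7)*(u - 6)*(u - 3)*(u + 2)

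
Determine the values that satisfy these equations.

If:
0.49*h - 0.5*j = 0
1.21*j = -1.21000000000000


Then:
h = -1.02
j = -1.00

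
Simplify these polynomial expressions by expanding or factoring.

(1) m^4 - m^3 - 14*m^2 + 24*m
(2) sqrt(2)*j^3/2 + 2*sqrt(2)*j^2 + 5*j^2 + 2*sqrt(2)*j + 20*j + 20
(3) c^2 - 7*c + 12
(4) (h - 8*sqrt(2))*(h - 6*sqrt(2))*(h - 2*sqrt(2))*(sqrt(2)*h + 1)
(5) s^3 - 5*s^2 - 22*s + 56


(1) = m*(m - 3)*(m - 2)*(m + 4)
(2) = (j + 2)*(j + 5*sqrt(2))*(sqrt(2)*j/2 + sqrt(2))
(3) = (c - 4)*(c - 3)
(4) = sqrt(2)*h^4 - 31*h^3 + 136*sqrt(2)*h^2 - 232*h - 192*sqrt(2)
(5) = (s - 7)*(s - 2)*(s + 4)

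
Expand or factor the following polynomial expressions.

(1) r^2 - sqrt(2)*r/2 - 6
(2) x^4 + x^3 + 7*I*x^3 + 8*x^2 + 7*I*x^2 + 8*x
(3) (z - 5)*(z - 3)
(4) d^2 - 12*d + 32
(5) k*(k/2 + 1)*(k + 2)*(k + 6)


(1) = (r - 2*sqrt(2))*(r + 3*sqrt(2)/2)
(2) = x*(x + 1)*(x - I)*(x + 8*I)
(3) = z^2 - 8*z + 15
(4) = (d - 8)*(d - 4)
(5) = k^4/2 + 5*k^3 + 14*k^2 + 12*k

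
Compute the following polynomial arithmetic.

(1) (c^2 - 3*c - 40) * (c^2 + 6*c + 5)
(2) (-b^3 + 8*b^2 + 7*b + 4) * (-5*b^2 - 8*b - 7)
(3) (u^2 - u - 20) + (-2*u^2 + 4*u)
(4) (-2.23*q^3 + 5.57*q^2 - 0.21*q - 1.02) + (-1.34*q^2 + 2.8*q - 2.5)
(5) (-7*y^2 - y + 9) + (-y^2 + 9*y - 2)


(1) = c^4 + 3*c^3 - 53*c^2 - 255*c - 200
(2) = 5*b^5 - 32*b^4 - 92*b^3 - 132*b^2 - 81*b - 28
(3) = -u^2 + 3*u - 20
(4) = -2.23*q^3 + 4.23*q^2 + 2.59*q - 3.52
(5) = -8*y^2 + 8*y + 7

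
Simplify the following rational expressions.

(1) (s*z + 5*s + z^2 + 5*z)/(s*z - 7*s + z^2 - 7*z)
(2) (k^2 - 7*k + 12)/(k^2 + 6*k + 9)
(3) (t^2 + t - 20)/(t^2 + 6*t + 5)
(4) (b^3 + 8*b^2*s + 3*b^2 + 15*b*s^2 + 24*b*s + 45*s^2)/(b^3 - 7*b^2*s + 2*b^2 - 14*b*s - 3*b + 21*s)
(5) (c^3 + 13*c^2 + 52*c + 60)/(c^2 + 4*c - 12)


(1) = (z + 5)/(z - 7)
(2) = (k^2 - 7*k + 12)/(k^2 + 6*k + 9)
(3) = (t - 4)/(t + 1)
(4) = (-b^2 - 8*b*s - 15*s^2)/(-b^2 + 7*b*s + b - 7*s)
(5) = (c^2 + 7*c + 10)/(c - 2)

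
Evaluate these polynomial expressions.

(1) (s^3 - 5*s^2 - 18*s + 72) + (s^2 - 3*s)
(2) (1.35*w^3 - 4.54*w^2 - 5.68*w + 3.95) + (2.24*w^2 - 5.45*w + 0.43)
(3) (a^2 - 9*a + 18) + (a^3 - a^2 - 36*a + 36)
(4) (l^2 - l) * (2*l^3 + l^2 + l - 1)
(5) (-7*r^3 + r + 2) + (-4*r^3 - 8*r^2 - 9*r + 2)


(1) = s^3 - 4*s^2 - 21*s + 72
(2) = 1.35*w^3 - 2.3*w^2 - 11.13*w + 4.38
(3) = a^3 - 45*a + 54
(4) = 2*l^5 - l^4 - 2*l^2 + l
(5) = -11*r^3 - 8*r^2 - 8*r + 4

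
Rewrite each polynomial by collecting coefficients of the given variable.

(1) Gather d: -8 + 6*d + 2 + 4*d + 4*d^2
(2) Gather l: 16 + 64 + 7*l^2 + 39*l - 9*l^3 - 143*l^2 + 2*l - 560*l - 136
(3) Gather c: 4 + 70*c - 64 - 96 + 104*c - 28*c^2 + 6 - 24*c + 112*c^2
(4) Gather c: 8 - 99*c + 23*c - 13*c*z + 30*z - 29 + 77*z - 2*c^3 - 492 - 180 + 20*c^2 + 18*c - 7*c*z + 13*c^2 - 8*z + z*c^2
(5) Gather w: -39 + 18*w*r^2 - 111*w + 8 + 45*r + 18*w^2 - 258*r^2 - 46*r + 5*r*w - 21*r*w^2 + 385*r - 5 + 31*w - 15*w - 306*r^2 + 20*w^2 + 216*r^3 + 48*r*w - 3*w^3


(1) = 4*d^2 + 10*d - 6
(2) = -9*l^3 - 136*l^2 - 519*l - 56
(3) = 84*c^2 + 150*c - 150
(4) = -2*c^3 + c^2*(z + 33) + c*(-20*z - 58) + 99*z - 693
(5) = 216*r^3 - 564*r^2 + 384*r - 3*w^3 + w^2*(38 - 21*r) + w*(18*r^2 + 53*r - 95) - 36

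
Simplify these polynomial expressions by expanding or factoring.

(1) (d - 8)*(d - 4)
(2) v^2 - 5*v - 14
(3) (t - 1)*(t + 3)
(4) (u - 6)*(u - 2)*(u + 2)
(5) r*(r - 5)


(1) = d^2 - 12*d + 32
(2) = (v - 7)*(v + 2)
(3) = t^2 + 2*t - 3
(4) = u^3 - 6*u^2 - 4*u + 24
(5) = r^2 - 5*r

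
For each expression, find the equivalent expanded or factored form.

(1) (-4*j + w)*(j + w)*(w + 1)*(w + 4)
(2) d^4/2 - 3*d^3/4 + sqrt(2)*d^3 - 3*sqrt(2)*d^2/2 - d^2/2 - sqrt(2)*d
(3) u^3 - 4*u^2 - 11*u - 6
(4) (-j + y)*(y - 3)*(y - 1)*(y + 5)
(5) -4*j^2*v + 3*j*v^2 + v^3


(1) = -4*j^2*w^2 - 20*j^2*w - 16*j^2 - 3*j*w^3 - 15*j*w^2 - 12*j*w + w^4 + 5*w^3 + 4*w^2
(2) = d*(d/2 + sqrt(2))*(d - 2)*(d + 1/2)
(3) = (u - 6)*(u + 1)^2
(4) = -j*y^3 - j*y^2 + 17*j*y - 15*j + y^4 + y^3 - 17*y^2 + 15*y
(5) = v*(-j + v)*(4*j + v)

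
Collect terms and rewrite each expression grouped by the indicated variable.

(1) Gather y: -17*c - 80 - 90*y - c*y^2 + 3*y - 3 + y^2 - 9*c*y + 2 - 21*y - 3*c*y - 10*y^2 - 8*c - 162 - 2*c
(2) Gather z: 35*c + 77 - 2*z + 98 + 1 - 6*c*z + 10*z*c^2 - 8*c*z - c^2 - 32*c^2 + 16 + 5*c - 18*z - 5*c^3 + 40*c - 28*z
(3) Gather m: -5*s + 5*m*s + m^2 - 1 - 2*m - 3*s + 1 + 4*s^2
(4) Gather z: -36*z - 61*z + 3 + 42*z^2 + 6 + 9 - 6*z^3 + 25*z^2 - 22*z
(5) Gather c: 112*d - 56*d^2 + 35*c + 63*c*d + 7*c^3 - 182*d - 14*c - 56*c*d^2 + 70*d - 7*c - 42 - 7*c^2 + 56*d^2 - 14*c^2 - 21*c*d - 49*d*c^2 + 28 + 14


(1) = -27*c + y^2*(-c - 9) + y*(-12*c - 108) - 243
(2) = -5*c^3 - 33*c^2 + 80*c + z*(10*c^2 - 14*c - 48) + 192
(3) = m^2 + m*(5*s - 2) + 4*s^2 - 8*s
(4) = -6*z^3 + 67*z^2 - 119*z + 18
(5) = 7*c^3 + c^2*(-49*d - 21) + c*(-56*d^2 + 42*d + 14)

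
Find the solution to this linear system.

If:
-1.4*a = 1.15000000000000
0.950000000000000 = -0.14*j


Then:
a = -0.82
j = -6.79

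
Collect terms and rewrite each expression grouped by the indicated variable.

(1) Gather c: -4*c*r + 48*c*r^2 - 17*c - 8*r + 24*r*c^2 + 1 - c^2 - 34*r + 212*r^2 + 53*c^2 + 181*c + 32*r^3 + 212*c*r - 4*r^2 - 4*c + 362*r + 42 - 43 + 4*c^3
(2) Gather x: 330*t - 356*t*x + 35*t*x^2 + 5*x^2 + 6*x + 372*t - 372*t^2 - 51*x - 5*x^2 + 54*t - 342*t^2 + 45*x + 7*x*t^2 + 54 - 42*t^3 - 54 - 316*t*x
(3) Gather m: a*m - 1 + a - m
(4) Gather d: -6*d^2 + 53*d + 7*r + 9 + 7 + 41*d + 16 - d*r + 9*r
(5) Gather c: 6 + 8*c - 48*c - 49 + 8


(1) = 4*c^3 + c^2*(24*r + 52) + c*(48*r^2 + 208*r + 160) + 32*r^3 + 208*r^2 + 320*r
(2) = -42*t^3 - 714*t^2 + 35*t*x^2 + 756*t + x*(7*t^2 - 672*t)
(3) = a + m*(a - 1) - 1
(4) = -6*d^2 + d*(94 - r) + 16*r + 32
(5) = -40*c - 35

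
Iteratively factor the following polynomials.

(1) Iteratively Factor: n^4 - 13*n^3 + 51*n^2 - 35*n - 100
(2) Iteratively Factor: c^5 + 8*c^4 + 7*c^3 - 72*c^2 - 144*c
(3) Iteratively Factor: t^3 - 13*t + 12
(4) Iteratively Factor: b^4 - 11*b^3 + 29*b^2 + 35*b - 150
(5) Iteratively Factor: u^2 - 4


(1) = (n - 5)*(n^3 - 8*n^2 + 11*n + 20) = (n - 5)*(n + 1)*(n^2 - 9*n + 20) = (n - 5)^2*(n + 1)*(n - 4)
(2) = (c - 3)*(c^4 + 11*c^3 + 40*c^2 + 48*c) = (c - 3)*(c + 4)*(c^3 + 7*c^2 + 12*c) = (c - 3)*(c + 3)*(c + 4)*(c^2 + 4*c) = (c - 3)*(c + 3)*(c + 4)^2*(c)
(3) = (t - 3)*(t^2 + 3*t - 4) = (t - 3)*(t + 4)*(t - 1)
(4) = (b - 5)*(b^3 - 6*b^2 - b + 30) = (b - 5)^2*(b^2 - b - 6) = (b - 5)^2*(b - 3)*(b + 2)
(5) = (u - 2)*(u + 2)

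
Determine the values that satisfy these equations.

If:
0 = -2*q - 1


Then:
q = -1/2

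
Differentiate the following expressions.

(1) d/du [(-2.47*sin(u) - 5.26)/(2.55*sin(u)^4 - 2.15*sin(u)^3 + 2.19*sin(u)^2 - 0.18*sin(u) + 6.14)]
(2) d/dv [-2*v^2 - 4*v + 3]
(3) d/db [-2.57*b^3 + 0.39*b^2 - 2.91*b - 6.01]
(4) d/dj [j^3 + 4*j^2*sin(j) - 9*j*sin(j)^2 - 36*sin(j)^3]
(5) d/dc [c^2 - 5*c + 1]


(1) = (18.8955*sin(u)^4 + 43.031*sin(u)^3 - 28.5177*sin(u)^2 + 23.0388*sin(u) - 16.1126)*cos(u)/(6.5025*sin(u)^8 - 10.965*sin(u)^7 + 15.7915*sin(u)^6 - 10.335*sin(u)^5 + 36.8841*sin(u)^4 - 27.1904*sin(u)^3 + 26.9256*sin(u)^2 - 2.2104*sin(u) + 37.6996)
(2) = -4*v - 4
(3) = -7.71*b^2 + 0.78*b - 2.91
(4) = 4*j^2*cos(j) + 3*j^2 + 8*j*sin(j) - 9*j*sin(2*j) - 108*sin(j)^2*cos(j) - 9*sin(j)^2
(5) = 2*c - 5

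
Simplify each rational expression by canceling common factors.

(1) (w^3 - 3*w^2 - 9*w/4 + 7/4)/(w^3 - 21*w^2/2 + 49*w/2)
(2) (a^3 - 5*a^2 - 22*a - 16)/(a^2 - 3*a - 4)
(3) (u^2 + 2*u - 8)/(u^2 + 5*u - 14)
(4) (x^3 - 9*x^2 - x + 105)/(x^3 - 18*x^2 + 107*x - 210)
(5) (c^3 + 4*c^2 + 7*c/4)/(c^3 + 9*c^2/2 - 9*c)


(1) = (2*w^2 + w - 1)/(2*w^2 - 14*w)
(2) = (a^2 - 6*a - 16)/(a - 4)
(3) = (u + 4)/(u + 7)
(4) = (x + 3)/(x - 6)
(5) = (4*c^2 + 16*c + 7)/(4*c^2 + 18*c - 36)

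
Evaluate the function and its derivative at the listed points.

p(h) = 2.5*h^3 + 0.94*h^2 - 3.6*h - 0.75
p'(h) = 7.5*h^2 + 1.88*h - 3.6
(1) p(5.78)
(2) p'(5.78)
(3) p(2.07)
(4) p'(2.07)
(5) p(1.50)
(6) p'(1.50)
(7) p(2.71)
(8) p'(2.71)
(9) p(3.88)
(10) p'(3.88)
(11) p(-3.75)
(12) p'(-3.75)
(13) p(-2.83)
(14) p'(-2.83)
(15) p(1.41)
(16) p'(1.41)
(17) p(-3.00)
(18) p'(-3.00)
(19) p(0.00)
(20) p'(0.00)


(1) = 492.60
(2) = 257.83
(3) = 18.00
(4) = 32.43
(5) = 4.40
(6) = 16.09
(7) = 46.15
(8) = 56.58
(9) = 145.46
(10) = 116.60
(11) = -105.87
(12) = 94.82
(13) = -39.70
(14) = 51.15
(15) = 3.05
(16) = 13.96
(17) = -48.99
(18) = 58.26
(19) = -0.75
(20) = -3.60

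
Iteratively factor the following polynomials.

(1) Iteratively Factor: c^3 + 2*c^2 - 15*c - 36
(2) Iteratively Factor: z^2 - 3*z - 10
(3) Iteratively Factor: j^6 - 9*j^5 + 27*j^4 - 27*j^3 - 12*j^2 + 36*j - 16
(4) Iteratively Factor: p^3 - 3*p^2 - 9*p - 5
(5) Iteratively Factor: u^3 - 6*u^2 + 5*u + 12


(1) = (c + 3)*(c^2 - c - 12) = (c - 4)*(c + 3)*(c + 3)
(2) = (z - 5)*(z + 2)
(3) = (j - 4)*(j^5 - 5*j^4 + 7*j^3 + j^2 - 8*j + 4) = (j - 4)*(j - 1)*(j^4 - 4*j^3 + 3*j^2 + 4*j - 4) = (j - 4)*(j - 1)^2*(j^3 - 3*j^2 + 4) = (j - 4)*(j - 2)*(j - 1)^2*(j^2 - j - 2) = (j - 4)*(j - 2)*(j - 1)^2*(j + 1)*(j - 2)
(4) = (p - 5)*(p^2 + 2*p + 1) = (p - 5)*(p + 1)*(p + 1)
(5) = (u - 4)*(u^2 - 2*u - 3) = (u - 4)*(u - 3)*(u + 1)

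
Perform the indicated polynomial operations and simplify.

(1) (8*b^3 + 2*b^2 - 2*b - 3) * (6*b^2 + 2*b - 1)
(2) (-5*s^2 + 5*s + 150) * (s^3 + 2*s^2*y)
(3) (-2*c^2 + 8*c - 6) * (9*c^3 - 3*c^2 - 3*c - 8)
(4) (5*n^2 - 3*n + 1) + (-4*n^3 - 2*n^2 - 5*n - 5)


(1) = 48*b^5 + 28*b^4 - 16*b^3 - 24*b^2 - 4*b + 3
(2) = -5*s^5 - 10*s^4*y + 5*s^4 + 10*s^3*y + 150*s^3 + 300*s^2*y
(3) = -18*c^5 + 78*c^4 - 72*c^3 + 10*c^2 - 46*c + 48
(4) = -4*n^3 + 3*n^2 - 8*n - 4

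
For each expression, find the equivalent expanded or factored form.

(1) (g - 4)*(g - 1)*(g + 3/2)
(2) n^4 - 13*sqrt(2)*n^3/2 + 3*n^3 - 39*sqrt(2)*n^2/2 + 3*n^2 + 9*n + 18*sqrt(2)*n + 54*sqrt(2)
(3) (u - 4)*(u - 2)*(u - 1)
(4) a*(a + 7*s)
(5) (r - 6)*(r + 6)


(1) = g^3 - 7*g^2/2 - 7*g/2 + 6
(2) = (n + 3)*(n - 6*sqrt(2))*(n - 3*sqrt(2)/2)*(n + sqrt(2))
(3) = u^3 - 7*u^2 + 14*u - 8
(4) = a^2 + 7*a*s
(5) = r^2 - 36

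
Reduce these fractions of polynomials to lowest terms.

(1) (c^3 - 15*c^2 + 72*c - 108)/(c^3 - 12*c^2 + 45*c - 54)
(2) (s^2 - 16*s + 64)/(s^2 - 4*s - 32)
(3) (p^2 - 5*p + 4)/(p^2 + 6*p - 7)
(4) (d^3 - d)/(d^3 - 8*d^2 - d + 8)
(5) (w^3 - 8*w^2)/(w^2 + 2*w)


(1) = (c - 6)/(c - 3)
(2) = (s - 8)/(s + 4)
(3) = (p - 4)/(p + 7)
(4) = d/(d - 8)
(5) = (w^2 - 8*w)/(w + 2)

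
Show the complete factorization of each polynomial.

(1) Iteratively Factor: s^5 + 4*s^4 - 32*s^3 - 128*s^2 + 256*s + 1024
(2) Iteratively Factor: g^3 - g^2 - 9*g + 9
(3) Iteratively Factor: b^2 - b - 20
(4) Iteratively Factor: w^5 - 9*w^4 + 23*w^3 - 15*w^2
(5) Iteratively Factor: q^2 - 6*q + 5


(1) = (s - 4)*(s^4 + 8*s^3 - 128*s - 256) = (s - 4)*(s + 4)*(s^3 + 4*s^2 - 16*s - 64) = (s - 4)*(s + 4)^2*(s^2 - 16) = (s - 4)*(s + 4)^3*(s - 4)
(2) = (g - 3)*(g^2 + 2*g - 3) = (g - 3)*(g + 3)*(g - 1)
(3) = (b - 5)*(b + 4)
(4) = (w - 3)*(w^4 - 6*w^3 + 5*w^2) = w*(w - 3)*(w^3 - 6*w^2 + 5*w) = w^2*(w - 3)*(w^2 - 6*w + 5) = w^2*(w - 3)*(w - 1)*(w - 5)
(5) = (q - 1)*(q - 5)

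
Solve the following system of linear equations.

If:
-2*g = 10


Then:
g = -5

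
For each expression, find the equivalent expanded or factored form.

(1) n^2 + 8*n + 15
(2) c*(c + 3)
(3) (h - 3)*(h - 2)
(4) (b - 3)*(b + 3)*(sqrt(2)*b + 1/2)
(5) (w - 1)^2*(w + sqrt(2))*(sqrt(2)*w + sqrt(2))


(1) = (n + 3)*(n + 5)
(2) = c^2 + 3*c
(3) = h^2 - 5*h + 6
(4) = sqrt(2)*b^3 + b^2/2 - 9*sqrt(2)*b - 9/2
(5) = sqrt(2)*w^4 - sqrt(2)*w^3 + 2*w^3 - 2*w^2 - sqrt(2)*w^2 - 2*w + sqrt(2)*w + 2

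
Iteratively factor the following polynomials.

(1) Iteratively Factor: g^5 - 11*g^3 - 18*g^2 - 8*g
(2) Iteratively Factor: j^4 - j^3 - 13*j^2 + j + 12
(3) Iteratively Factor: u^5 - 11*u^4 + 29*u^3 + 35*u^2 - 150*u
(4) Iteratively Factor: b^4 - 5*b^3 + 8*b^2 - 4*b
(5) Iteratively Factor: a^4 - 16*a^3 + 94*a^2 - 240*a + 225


(1) = (g + 1)*(g^4 - g^3 - 10*g^2 - 8*g) = (g + 1)*(g + 2)*(g^3 - 3*g^2 - 4*g) = g*(g + 1)*(g + 2)*(g^2 - 3*g - 4) = g*(g - 4)*(g + 1)*(g + 2)*(g + 1)
(2) = (j - 4)*(j^3 + 3*j^2 - j - 3) = (j - 4)*(j + 1)*(j^2 + 2*j - 3) = (j - 4)*(j - 1)*(j + 1)*(j + 3)
(3) = (u - 5)*(u^4 - 6*u^3 - u^2 + 30*u) = (u - 5)^2*(u^3 - u^2 - 6*u) = (u - 5)^2*(u - 3)*(u^2 + 2*u) = (u - 5)^2*(u - 3)*(u + 2)*(u)
(4) = (b)*(b^3 - 5*b^2 + 8*b - 4) = b*(b - 2)*(b^2 - 3*b + 2) = b*(b - 2)*(b - 1)*(b - 2)
(5) = (a - 5)*(a^3 - 11*a^2 + 39*a - 45) = (a - 5)^2*(a^2 - 6*a + 9) = (a - 5)^2*(a - 3)*(a - 3)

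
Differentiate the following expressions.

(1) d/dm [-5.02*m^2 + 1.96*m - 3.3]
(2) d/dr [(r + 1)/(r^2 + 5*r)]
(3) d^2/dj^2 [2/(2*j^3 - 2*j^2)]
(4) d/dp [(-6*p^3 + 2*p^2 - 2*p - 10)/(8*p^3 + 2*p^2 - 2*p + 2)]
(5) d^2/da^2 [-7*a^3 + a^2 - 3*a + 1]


(1) = 1.96 - 10.04*m
(2) = (r*(r + 5) - (r + 1)*(2*r + 5))/(r^2*(r + 5)^2)
(3) = 2*((1 - 3*j)*(j - 1) + (3*j - 2)^2)/(j^4*(j - 1)^3)
(4) = (-7*p^4 + 14*p^3 + 51*p^2 + 12*p - 6)/(16*p^6 + 8*p^5 - 7*p^4 + 6*p^3 + 3*p^2 - 2*p + 1)
(5) = 2 - 42*a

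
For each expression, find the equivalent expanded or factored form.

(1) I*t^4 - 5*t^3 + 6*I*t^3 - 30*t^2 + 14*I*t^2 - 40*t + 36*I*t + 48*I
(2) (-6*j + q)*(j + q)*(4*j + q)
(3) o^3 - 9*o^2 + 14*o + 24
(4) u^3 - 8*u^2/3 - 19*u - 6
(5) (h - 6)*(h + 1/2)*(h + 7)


(1) = (t + 2)*(t + 4)*(t + 6*I)*(I*t + 1)
(2) = -24*j^3 - 26*j^2*q - j*q^2 + q^3
(3) = (o - 6)*(o - 4)*(o + 1)
(4) = (u - 6)*(u + 1/3)*(u + 3)
(5) = h^3 + 3*h^2/2 - 83*h/2 - 21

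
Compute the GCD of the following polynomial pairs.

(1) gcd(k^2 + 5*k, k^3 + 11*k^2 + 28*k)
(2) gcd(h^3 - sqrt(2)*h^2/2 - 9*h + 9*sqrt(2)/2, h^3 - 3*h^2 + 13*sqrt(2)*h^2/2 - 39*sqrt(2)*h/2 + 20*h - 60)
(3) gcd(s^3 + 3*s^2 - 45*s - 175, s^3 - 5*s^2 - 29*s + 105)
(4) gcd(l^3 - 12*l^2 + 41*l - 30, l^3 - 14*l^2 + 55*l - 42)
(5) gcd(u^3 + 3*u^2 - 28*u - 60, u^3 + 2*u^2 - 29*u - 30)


(1) = k
(2) = h - 3
(3) = gcd((s - 7)*(s + 5)^2, (s - 7)*(s - 3)*(s + 5)) = s^2 - 2*s - 35
(4) = gcd((l - 6)*(l - 5)*(l - 1), (l - 7)*(l - 6)*(l - 1)) = l^2 - 7*l + 6
(5) = gcd((u - 5)*(u + 2)*(u + 6), (u - 5)*(u + 1)*(u + 6)) = u^2 + u - 30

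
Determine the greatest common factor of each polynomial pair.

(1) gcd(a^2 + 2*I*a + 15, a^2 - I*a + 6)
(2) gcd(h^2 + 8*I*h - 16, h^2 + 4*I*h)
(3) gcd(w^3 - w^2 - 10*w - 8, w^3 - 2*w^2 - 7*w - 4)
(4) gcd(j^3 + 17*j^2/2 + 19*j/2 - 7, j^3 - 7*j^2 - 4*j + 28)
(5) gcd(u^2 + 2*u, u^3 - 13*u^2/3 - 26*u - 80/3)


(1) = gcd((a - 3*I)*(a + 5*I), (a - 3*I)*(a + 2*I)) = a - 3*I
(2) = gcd((h + 4*I)^2, h*(h + 4*I)) = h + 4*I
(3) = w^2 - 3*w - 4
(4) = j + 2
(5) = gcd(u*(u + 2), (u - 8)*(u + 5/3)*(u + 2)) = u + 2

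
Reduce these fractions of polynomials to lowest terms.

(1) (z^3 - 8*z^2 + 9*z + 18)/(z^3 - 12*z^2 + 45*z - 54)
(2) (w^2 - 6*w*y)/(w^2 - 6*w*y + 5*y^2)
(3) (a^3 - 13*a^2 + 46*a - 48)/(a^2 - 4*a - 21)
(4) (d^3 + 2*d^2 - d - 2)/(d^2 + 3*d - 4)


(1) = (z + 1)/(z - 3)
(2) = (w^2 - 6*w*y)/(w^2 - 6*w*y + 5*y^2)
(3) = (a^3 - 13*a^2 + 46*a - 48)/(a^2 - 4*a - 21)
(4) = (d^2 + 3*d + 2)/(d + 4)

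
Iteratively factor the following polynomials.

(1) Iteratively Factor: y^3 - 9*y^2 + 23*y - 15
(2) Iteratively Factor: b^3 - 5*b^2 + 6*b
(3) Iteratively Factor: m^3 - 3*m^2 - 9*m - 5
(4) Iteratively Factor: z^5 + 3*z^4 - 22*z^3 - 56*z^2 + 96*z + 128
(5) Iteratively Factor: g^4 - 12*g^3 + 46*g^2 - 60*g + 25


(1) = (y - 1)*(y^2 - 8*y + 15) = (y - 3)*(y - 1)*(y - 5)
(2) = (b - 3)*(b^2 - 2*b) = (b - 3)*(b - 2)*(b)
(3) = (m - 5)*(m^2 + 2*m + 1) = (m - 5)*(m + 1)*(m + 1)
(4) = (z - 4)*(z^4 + 7*z^3 + 6*z^2 - 32*z - 32) = (z - 4)*(z + 4)*(z^3 + 3*z^2 - 6*z - 8) = (z - 4)*(z + 1)*(z + 4)*(z^2 + 2*z - 8) = (z - 4)*(z + 1)*(z + 4)^2*(z - 2)
(5) = (g - 5)*(g^3 - 7*g^2 + 11*g - 5) = (g - 5)*(g - 1)*(g^2 - 6*g + 5) = (g - 5)^2*(g - 1)*(g - 1)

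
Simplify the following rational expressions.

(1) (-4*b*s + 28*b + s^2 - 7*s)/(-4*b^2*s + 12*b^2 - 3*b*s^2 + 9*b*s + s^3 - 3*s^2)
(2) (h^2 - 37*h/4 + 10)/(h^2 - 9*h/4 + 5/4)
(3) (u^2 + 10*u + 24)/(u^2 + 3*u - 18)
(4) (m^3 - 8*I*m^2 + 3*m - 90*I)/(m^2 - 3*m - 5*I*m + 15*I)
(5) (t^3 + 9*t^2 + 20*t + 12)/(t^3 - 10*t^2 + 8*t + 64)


(1) = (s - 7)/(b*s - 3*b + s^2 - 3*s)
(2) = (h - 8)/(h - 1)
(3) = (u + 4)/(u - 3)
(4) = (m^2 - 3*I*m + 18)/(m - 3)
(5) = (t^2 + 7*t + 6)/(t^2 - 12*t + 32)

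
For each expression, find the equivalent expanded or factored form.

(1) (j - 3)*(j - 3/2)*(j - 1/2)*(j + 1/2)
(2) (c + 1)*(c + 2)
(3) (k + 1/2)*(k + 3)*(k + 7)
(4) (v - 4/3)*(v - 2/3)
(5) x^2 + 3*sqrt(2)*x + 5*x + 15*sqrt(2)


(1) = j^4 - 9*j^3/2 + 17*j^2/4 + 9*j/8 - 9/8
(2) = c^2 + 3*c + 2
(3) = k^3 + 21*k^2/2 + 26*k + 21/2
(4) = v^2 - 2*v + 8/9
(5) = (x + 5)*(x + 3*sqrt(2))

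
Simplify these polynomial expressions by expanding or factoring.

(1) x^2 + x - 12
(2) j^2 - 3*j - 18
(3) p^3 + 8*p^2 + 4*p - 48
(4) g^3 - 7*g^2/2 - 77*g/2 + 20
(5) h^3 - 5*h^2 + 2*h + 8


(1) = (x - 3)*(x + 4)
(2) = (j - 6)*(j + 3)
(3) = (p - 2)*(p + 4)*(p + 6)
(4) = (g - 8)*(g - 1/2)*(g + 5)
(5) = (h - 4)*(h - 2)*(h + 1)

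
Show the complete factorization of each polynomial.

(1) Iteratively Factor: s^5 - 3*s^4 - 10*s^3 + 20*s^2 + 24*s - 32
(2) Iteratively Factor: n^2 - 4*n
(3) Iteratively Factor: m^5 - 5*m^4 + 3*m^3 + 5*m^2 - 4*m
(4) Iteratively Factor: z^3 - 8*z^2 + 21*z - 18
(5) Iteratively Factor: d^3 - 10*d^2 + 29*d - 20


(1) = (s - 1)*(s^4 - 2*s^3 - 12*s^2 + 8*s + 32) = (s - 2)*(s - 1)*(s^3 - 12*s - 16) = (s - 4)*(s - 2)*(s - 1)*(s^2 + 4*s + 4) = (s - 4)*(s - 2)*(s - 1)*(s + 2)*(s + 2)
(2) = (n - 4)*(n)
(3) = (m + 1)*(m^4 - 6*m^3 + 9*m^2 - 4*m) = (m - 4)*(m + 1)*(m^3 - 2*m^2 + m) = (m - 4)*(m - 1)*(m + 1)*(m^2 - m) = (m - 4)*(m - 1)^2*(m + 1)*(m)
(4) = (z - 2)*(z^2 - 6*z + 9) = (z - 3)*(z - 2)*(z - 3)
(5) = (d - 4)*(d^2 - 6*d + 5) = (d - 4)*(d - 1)*(d - 5)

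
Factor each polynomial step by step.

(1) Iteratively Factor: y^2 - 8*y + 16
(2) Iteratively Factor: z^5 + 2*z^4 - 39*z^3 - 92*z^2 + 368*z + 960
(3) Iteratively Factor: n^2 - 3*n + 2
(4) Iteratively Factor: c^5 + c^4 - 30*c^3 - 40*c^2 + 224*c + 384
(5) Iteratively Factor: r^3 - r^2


(1) = (y - 4)*(y - 4)
(2) = (z - 5)*(z^4 + 7*z^3 - 4*z^2 - 112*z - 192) = (z - 5)*(z + 3)*(z^3 + 4*z^2 - 16*z - 64) = (z - 5)*(z + 3)*(z + 4)*(z^2 - 16) = (z - 5)*(z - 4)*(z + 3)*(z + 4)*(z + 4)
(3) = (n - 1)*(n - 2)
(4) = (c + 4)*(c^4 - 3*c^3 - 18*c^2 + 32*c + 96) = (c - 4)*(c + 4)*(c^3 + c^2 - 14*c - 24) = (c - 4)*(c + 2)*(c + 4)*(c^2 - c - 12) = (c - 4)^2*(c + 2)*(c + 4)*(c + 3)
(5) = (r)*(r^2 - r) = r^2*(r - 1)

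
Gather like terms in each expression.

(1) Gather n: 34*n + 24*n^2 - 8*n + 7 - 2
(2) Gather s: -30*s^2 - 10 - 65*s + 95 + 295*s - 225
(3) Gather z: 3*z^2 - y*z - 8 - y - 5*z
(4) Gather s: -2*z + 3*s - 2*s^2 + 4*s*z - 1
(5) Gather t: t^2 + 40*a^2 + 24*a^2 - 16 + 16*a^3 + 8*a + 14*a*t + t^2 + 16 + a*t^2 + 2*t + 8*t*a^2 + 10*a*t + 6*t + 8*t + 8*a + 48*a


(1) = 24*n^2 + 26*n + 5
(2) = -30*s^2 + 230*s - 140
(3) = -y + 3*z^2 + z*(-y - 5) - 8
(4) = -2*s^2 + s*(4*z + 3) - 2*z - 1
(5) = 16*a^3 + 64*a^2 + 64*a + t^2*(a + 2) + t*(8*a^2 + 24*a + 16)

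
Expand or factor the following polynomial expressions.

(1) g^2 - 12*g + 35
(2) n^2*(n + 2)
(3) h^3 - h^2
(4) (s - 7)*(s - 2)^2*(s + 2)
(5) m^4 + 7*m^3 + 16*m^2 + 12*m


(1) = (g - 7)*(g - 5)
(2) = n^3 + 2*n^2
(3) = h^2*(h - 1)
(4) = s^4 - 9*s^3 + 10*s^2 + 36*s - 56
(5) = m*(m + 2)^2*(m + 3)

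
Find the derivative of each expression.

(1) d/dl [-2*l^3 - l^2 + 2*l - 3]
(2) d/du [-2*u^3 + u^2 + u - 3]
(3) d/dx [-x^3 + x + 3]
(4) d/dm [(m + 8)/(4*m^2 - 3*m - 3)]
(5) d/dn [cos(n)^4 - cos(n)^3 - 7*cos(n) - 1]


(1) = -6*l^2 - 2*l + 2
(2) = -6*u^2 + 2*u + 1
(3) = 1 - 3*x^2
(4) = (4*m^2 - 3*m - (m + 8)*(8*m - 3) - 3)/(-4*m^2 + 3*m + 3)^2
(5) = (-4*cos(n)^3 + 3*cos(n)^2 + 7)*sin(n)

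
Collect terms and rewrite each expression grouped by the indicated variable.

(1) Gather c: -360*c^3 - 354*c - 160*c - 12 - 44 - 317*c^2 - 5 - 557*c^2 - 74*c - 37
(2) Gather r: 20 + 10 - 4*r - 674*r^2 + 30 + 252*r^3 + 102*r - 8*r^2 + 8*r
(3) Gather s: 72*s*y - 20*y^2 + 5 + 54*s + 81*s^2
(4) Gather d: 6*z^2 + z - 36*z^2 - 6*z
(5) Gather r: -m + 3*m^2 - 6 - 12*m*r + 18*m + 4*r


(1) = -360*c^3 - 874*c^2 - 588*c - 98
(2) = 252*r^3 - 682*r^2 + 106*r + 60
(3) = 81*s^2 + s*(72*y + 54) - 20*y^2 + 5
(4) = -30*z^2 - 5*z
(5) = 3*m^2 + 17*m + r*(4 - 12*m) - 6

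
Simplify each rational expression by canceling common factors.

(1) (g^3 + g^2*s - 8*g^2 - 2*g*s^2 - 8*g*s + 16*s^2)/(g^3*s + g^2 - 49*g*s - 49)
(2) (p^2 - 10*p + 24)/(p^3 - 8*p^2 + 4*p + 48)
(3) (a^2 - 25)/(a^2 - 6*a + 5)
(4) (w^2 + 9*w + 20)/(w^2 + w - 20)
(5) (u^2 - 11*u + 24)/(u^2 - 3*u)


(1) = (g^3 + g^2*s - 8*g^2 - 2*g*s^2 - 8*g*s + 16*s^2)/(g^3*s + g^2 - 49*g*s - 49)
(2) = 1/(p + 2)
(3) = (a + 5)/(a - 1)
(4) = (w + 4)/(w - 4)
(5) = (u - 8)/u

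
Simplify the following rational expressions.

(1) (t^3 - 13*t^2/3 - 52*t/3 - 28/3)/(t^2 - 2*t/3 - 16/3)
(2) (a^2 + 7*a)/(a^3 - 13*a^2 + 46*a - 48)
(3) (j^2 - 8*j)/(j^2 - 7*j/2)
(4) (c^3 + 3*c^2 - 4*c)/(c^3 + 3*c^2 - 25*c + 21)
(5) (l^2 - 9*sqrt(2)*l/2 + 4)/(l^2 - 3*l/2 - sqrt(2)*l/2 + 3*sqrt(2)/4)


(1) = (3*t^2 - 19*t - 14)/(3*t - 8)
(2) = (a^2 + 7*a)/(a^3 - 13*a^2 + 46*a - 48)
(3) = (2*j - 16)/(2*j - 7)
(4) = (c^2 + 4*c)/(c^2 + 4*c - 21)
(5) = (8*l - 32*sqrt(2))/(8*l - 12)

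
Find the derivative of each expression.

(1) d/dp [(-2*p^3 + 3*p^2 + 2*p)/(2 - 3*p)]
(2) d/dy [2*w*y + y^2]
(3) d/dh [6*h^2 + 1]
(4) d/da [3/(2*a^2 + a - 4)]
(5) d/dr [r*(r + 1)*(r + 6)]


(1) = (12*p^3 - 21*p^2 + 12*p + 4)/(9*p^2 - 12*p + 4)
(2) = 2*w + 2*y
(3) = 12*h
(4) = 3*(-4*a - 1)/(2*a^2 + a - 4)^2
(5) = 3*r^2 + 14*r + 6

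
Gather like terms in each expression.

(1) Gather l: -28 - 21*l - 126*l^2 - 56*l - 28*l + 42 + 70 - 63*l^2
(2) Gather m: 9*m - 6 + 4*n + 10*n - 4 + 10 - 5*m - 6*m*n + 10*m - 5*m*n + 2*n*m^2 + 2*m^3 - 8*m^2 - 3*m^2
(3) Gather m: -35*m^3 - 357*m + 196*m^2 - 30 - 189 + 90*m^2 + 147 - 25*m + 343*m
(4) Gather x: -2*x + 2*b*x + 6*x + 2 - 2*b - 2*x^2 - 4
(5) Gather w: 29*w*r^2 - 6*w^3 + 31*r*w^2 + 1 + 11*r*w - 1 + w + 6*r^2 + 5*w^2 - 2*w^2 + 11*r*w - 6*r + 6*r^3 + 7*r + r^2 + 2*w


(1) = -189*l^2 - 105*l + 84
(2) = 2*m^3 + m^2*(2*n - 11) + m*(14 - 11*n) + 14*n
(3) = -35*m^3 + 286*m^2 - 39*m - 72
(4) = -2*b - 2*x^2 + x*(2*b + 4) - 2
(5) = 6*r^3 + 7*r^2 + r - 6*w^3 + w^2*(31*r + 3) + w*(29*r^2 + 22*r + 3)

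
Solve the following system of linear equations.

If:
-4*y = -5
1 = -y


Then:
No Solution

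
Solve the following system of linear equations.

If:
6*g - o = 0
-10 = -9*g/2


Then:
g = 20/9
o = 40/3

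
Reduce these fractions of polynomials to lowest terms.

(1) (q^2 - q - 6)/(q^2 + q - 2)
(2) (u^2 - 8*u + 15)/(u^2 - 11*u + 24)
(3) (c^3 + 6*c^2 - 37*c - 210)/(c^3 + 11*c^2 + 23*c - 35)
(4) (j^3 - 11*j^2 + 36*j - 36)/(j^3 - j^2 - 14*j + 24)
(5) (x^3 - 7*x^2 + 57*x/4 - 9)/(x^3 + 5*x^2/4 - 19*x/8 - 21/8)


(1) = (q - 3)/(q - 1)
(2) = (u - 5)/(u - 8)
(3) = (c - 6)/(c - 1)
(4) = (j - 6)/(j + 4)
(5) = (4*x^2 - 22*x + 24)/(4*x^2 + 11*x + 7)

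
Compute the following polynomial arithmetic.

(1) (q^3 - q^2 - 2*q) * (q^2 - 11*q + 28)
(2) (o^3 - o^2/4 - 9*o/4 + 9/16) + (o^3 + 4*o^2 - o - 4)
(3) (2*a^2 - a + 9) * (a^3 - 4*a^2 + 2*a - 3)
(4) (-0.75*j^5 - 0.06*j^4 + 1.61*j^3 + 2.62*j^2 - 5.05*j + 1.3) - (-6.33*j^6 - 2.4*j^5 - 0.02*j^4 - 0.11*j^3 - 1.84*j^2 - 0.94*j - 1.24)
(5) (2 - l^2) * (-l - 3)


(1) = q^5 - 12*q^4 + 37*q^3 - 6*q^2 - 56*q
(2) = 2*o^3 + 15*o^2/4 - 13*o/4 - 55/16
(3) = 2*a^5 - 9*a^4 + 17*a^3 - 44*a^2 + 21*a - 27
(4) = 6.33*j^6 + 1.65*j^5 - 0.04*j^4 + 1.72*j^3 + 4.46*j^2 - 4.11*j + 2.54
(5) = l^3 + 3*l^2 - 2*l - 6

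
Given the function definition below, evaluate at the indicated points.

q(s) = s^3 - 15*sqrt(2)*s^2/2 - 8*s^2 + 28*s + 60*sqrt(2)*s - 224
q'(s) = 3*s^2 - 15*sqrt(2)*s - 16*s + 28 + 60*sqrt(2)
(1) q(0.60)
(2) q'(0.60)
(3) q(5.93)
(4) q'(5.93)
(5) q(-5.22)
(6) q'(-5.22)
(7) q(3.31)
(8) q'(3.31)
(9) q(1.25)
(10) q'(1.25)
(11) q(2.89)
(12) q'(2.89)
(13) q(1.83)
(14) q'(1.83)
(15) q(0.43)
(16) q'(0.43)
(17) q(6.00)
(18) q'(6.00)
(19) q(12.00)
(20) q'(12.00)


(1) = -162.77
(2) = 91.60
(3) = -0.55
(4) = -2.33
(5) = -1462.33
(6) = 388.85
(7) = -18.05
(8) = 22.55
(9) = -110.05
(10) = 71.02
(11) = -29.12
(12) = 30.36
(13) = -73.66
(14) = 54.80
(15) = -178.83
(16) = 97.41
(17) = -0.72
(18) = -2.43
(19) = 178.88
(20) = 98.29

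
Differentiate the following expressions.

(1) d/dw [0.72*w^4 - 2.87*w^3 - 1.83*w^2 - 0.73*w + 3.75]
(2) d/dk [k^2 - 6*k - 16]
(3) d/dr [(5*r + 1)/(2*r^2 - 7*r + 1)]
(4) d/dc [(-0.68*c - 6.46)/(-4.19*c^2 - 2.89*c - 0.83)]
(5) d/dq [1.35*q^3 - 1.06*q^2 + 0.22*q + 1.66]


(1) = 2.88*w^3 - 8.61*w^2 - 3.66*w - 0.73
(2) = 2*k - 6
(3) = 2*(-5*r^2 - 2*r + 6)/(4*r^4 - 28*r^3 + 53*r^2 - 14*r + 1)
(4) = (2.8492*c^2 + 1.9652*c - (0.68*c + 6.46)*(8.38*c + 2.89) + 0.5644)/(4.19*c^2 + 2.89*c + 0.83)^2
(5) = 4.05*q^2 - 2.12*q + 0.22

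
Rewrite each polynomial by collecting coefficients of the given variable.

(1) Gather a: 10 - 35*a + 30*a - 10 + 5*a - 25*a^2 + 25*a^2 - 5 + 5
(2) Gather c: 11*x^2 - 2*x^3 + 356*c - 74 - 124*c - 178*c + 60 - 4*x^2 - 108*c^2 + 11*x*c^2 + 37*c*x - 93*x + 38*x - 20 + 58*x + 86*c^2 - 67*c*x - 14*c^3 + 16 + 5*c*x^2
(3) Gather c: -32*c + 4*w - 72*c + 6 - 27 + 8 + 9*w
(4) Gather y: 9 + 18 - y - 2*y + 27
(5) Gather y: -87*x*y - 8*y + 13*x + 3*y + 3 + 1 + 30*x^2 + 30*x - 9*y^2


(1) = 0
(2) = -14*c^3 + c^2*(11*x - 22) + c*(5*x^2 - 30*x + 54) - 2*x^3 + 7*x^2 + 3*x - 18
(3) = -104*c + 13*w - 13
(4) = 54 - 3*y
(5) = 30*x^2 + 43*x - 9*y^2 + y*(-87*x - 5) + 4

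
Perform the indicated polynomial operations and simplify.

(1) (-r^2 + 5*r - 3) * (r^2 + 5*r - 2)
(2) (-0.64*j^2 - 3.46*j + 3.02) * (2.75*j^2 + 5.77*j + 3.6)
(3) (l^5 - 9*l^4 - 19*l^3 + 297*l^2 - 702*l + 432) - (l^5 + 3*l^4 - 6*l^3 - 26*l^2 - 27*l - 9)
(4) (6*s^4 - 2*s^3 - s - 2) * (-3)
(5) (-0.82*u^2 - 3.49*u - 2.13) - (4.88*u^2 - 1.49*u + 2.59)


(1) = -r^4 + 24*r^2 - 25*r + 6
(2) = -1.76*j^4 - 13.2078*j^3 - 13.9632*j^2 + 4.9694*j + 10.872
(3) = -12*l^4 - 13*l^3 + 323*l^2 - 675*l + 441
(4) = -18*s^4 + 6*s^3 + 3*s + 6
(5) = -5.7*u^2 - 2.0*u - 4.72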